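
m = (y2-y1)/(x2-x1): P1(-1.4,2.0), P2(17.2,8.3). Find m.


dy = 8.3 - 2.0 = 6.3
dx = 17.2 + 1.4 = 18.6
m = 6.3/18.6 = 0.3387

m = 0.3387


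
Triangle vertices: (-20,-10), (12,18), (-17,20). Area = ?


-20*(18-20) = 40
12*(20+ 10) = 360
-17*(-10-18) = 476
sum = 876
Area = |876|/2 = 438.0000

438.0000 sq units


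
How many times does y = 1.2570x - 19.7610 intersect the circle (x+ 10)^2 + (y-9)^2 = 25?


Substitute y = 1.2570x - 19.7610: (x+ 10)^2 + (1.2570x- 19.7610-9)^2 = 25
Expand to Ax^2 + Bx + C = 0, where b-k = -28.761
A = 1+m^2 = 2.580049
B = 2(m(b-k) - h) = 2(1.2570*(-28.761) + 10) = -52.305154
C = h^2 + (b-k)^2 - r^2 = 100 + 827.195121 - 25 = 902.195121
disc = B^2-4AC = 2735.8291 - 9310.8305 = -6575.0014
disc < 0

0 intersection points


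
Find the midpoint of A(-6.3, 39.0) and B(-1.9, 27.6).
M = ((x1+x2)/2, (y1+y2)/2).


Mx = (-6.3 - 1.9)/2 = -8.2/2 = -4.1000
My = (39.0 + 27.6)/2 = 66.6/2 = 33.3000

(-4.1000, 33.3000)


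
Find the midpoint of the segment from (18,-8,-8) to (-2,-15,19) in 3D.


Mx = (18- 2)/2 = 8.0000
My = (-8- 15)/2 = -11.5000
Mz = (-8+19)/2 = 5.5000

M = (8.0000, -11.5000, 5.5000)


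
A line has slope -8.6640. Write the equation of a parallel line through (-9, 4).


Parallel lines have equal slopes.
m2 = -8.6640
b2 = 4 + 8.6640*(-9) = -73.9760

y = -8.6640x - 73.9760


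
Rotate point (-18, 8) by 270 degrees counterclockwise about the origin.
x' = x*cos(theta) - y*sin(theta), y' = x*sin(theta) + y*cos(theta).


cos(270) = 0, sin(270) = -1
x' = -18*0 - 8*(-1) = 8
y' = -18*(-1) + 8*0 = 18

(8, 18)


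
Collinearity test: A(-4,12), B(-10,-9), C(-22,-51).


-4*(-9+ 51) - 10*(-51-12) - 22*(12+ 9)
= -168 + 630 - 462 = 0

Yes, collinear (determinant = 0)


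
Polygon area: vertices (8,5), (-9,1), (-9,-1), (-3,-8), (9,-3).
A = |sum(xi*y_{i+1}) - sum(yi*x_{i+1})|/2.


sum(xi*y_{i+1}) = 8*1 - 9*(-1) - 9*(-8) - 3*(-3) + 9*5 = 143
sum(yi*x_{i+1}) = 5*(-9) + 1*(-9) - 1*(-3) - 8*9 - 3*8 = -147
Area = |143 + 147|/2 = 290/2 = 145.0000

145.0000 sq units


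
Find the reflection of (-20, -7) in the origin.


Reflection rule for origin: (-x, -y)
(-20, -7) -> (20, 7)

(20, 7)


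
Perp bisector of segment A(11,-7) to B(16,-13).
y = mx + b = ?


Midpoint = (13.5, -10)
Slope of AB = dy/dx = -6/5 = -1.2000
Perp slope = -dx/dy = 5/6 = 0.8333
b = My - (perp slope)*Mx = -10 + (5*13.5)/(-6) = -10 - 11.2500 = -21.2500

y = 0.8333x - 21.2500


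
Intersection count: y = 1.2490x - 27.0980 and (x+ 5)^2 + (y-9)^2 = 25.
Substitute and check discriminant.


Substitute y = 1.2490x - 27.0980: (x+ 5)^2 + (1.2490x- 27.0980-9)^2 = 25
Expand to Ax^2 + Bx + C = 0, where b-k = -36.098
A = 1+m^2 = 2.560001
B = 2(m(b-k) - h) = 2(1.2490*(-36.098) + 5) = -80.172804
C = h^2 + (b-k)^2 - r^2 = 25 + 1303.065604 - 25 = 1303.065604
disc = B^2-4AC = 6427.6785 - 13343.3970 = -6915.7185
disc < 0

0 intersection points


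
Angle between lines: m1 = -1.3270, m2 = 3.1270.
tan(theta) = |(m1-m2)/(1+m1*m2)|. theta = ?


m1-m2 = -4.454
1+m1*m2 = -3.149529
tan(theta) = |-4.454/(-3.149529)| = 1.414180
theta = arctan(|-4.454/(-3.149529)|) = 54.7350 degrees (acute angle)

54.7350 degrees


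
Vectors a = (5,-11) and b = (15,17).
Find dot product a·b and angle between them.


a·b = 5*15 - 11*17 = 75 - 187 = -112
|a| = sqrt(25+121) = 12.0830
|b| = sqrt(225+289) = 22.6716
cos(theta) = -112/(sqrt(146)*sqrt(514)) = -112/sqrt(75044) = -0.408846
theta = arccos(-112/sqrt(75044)) = 114.1324 degrees

a·b = -112, theta = 114.1324 deg


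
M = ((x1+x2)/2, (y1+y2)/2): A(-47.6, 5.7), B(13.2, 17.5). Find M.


Mx = (-47.6 + 13.2)/2 = -34.4/2 = -17.2000
My = (5.7 + 17.5)/2 = 23.2/2 = 11.6000

(-17.2000, 11.6000)


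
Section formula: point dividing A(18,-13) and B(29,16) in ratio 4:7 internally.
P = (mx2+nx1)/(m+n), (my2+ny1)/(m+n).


Px = (4*29 + 7*18)/11 = 242/11 = 22.0000
Py = (4*16 + 7*(-13))/11 = -27/11 = -2.4545

P = (22.0000, -2.4545)


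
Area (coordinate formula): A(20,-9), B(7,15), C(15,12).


20*(15-12) = 60
7*(12+ 9) = 147
15*(-9-15) = -360
sum = -153
Area = |-153|/2 = 76.5000

76.5000 sq units


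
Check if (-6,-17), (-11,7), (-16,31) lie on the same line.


-6*(7-31) - 11*(31+ 17) - 16*(-17-7)
= 144 - 528 + 384 = 0

Yes, collinear (determinant = 0)


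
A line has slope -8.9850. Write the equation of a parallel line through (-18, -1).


Parallel lines have equal slopes.
m2 = -8.9850
b2 = -1 + 8.9850*(-18) = -162.7300

y = -8.9850x - 162.7300


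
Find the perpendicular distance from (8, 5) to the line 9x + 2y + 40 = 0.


|9*8 + 2*5 + 40| = |122| = 122
sqrt(81 + 4) = sqrt(85) = 9.2195
d = 122/sqrt(85) = 13.2328

13.2328


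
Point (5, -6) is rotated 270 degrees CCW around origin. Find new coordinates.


cos(270) = 0, sin(270) = -1
x' = 5*0 + 6*(-1) = -6
y' = 5*(-1) - 6*0 = -5

(-6, -5)


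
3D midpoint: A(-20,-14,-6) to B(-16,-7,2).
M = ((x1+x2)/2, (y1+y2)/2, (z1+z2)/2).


Mx = (-20- 16)/2 = -18.0000
My = (-14- 7)/2 = -10.5000
Mz = (-6+2)/2 = -2.0000

M = (-18.0000, -10.5000, -2.0000)


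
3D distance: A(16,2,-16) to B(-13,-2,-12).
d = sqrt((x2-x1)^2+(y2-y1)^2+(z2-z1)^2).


dx=-29, dy=-4, dz=4
d = sqrt(841+16+16) = sqrt(873) = 29.5466

29.5466


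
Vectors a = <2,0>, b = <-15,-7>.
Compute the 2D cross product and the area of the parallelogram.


cross = 2*(-7) - 0*(-15) = -14 - 0 = -14
Parallelogram area = |-14| = 14

cross = -14, parallelogram area = 14


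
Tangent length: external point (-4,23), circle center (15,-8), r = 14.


d = sqrt((-4-15)^2 + (23+ 8)^2) = sqrt(361+961) = 36.3593
L = sqrt(1322.0000 - 196) = sqrt(1126.0000) = 33.5559

33.5559


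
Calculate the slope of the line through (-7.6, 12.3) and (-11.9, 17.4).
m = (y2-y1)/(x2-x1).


dy = 17.4 - 12.3 = 5.1
dx = -11.9 + 7.6 = -4.3
m = 5.1/(-4.3) = -1.1860

m = -1.1860


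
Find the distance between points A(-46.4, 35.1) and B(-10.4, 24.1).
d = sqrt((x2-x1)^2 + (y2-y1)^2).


dx = -10.4 + 46.4 = 36.0
dy = 24.1 - 35.1 = -11.0
d = sqrt(1296.0 + 121.0) = sqrt(1417.0) = 37.6431

37.6431


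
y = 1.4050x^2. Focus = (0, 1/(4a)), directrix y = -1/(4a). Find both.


a = 1.4050
1/(4a) = 0.1779
Focus = (0, 0.1779)
Directrix: y = -0.1779

Focus = (0, 0.1779), Directrix: y = -0.1779


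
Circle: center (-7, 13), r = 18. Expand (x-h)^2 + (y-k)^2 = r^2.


(x+ 7)^2 + (y-13)^2 = 18^2
D = -2h = 14, E = -2k = -26
F = h^2+k^2-r^2 = 49+169-324 = -106

x^2 + y^2 + 14x - 26y - 106 = 0


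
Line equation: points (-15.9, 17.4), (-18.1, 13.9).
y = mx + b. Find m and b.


m = (-3.5)/(-2.2) = 1.5909
b = y1 - m*x1 = 17.4 - (-3.5*(-15.9))/(-2.2) = 17.4 + 25.2955 = 42.6955

y = 1.5909x + 42.6955


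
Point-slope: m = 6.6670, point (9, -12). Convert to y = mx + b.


y + 12 = 6.6670(x - 9)
y = 6.6670x - 12 - 6.6670*9
y = 6.6670x - 72.0030

y = 6.6670x - 72.0030


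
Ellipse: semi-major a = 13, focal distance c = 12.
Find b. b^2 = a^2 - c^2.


b^2 = 13^2 - (12)^2 = 169 - 144 = 25
b = sqrt(25) = 5

b = 5


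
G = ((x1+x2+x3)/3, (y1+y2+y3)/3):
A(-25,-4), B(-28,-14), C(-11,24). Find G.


Gx = (-25- 28- 11)/3 = -64/3 = -21.3333
Gy = (-4- 14+24)/3 = 6/3 = 2.0000

G = (-21.3333, 2.0000)


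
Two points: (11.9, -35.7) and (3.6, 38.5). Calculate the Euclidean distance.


dx = 3.6 - 11.9 = -8.3
dy = 38.5 + 35.7 = 74.2
d = sqrt(68.89 + 5505.64) = sqrt(5574.53) = 74.6628

74.6628


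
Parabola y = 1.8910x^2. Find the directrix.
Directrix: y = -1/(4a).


a = 1.8910
1/(4a) = 0.1322
directrix: y = -0.1322 = -0.1322

y = -0.1322


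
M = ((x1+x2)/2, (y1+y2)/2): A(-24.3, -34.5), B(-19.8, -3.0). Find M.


Mx = (-24.3 - 19.8)/2 = -44.1/2 = -22.0500
My = (-34.5 - 3.0)/2 = -37.5/2 = -18.7500

(-22.0500, -18.7500)


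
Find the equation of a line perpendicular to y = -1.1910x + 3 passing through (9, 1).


Perpendicular slope = -1/m1 = -1/(-1.1910) = 0.8396
b2 = y0 - m2*x0 = 1 + 9/(-1.1910) = 1 - 7.5567 = -6.5567

y = 0.8396x - 6.5567


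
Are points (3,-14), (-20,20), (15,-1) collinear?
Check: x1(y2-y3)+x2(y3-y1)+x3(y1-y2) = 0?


3*(20+ 1) - 20*(-1+ 14) + 15*(-14-20)
= 63 - 260 - 510 = -707

No, not collinear (determinant = -707)


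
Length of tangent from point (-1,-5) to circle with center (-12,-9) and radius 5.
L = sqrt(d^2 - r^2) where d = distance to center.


d = sqrt((-1+ 12)^2 + (-5+ 9)^2) = sqrt(121+16) = 11.7047
L = sqrt(137.0000 - 25) = sqrt(112.0000) = 10.5830

10.5830


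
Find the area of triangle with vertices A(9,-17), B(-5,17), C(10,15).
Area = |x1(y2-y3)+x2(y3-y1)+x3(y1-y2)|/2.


9*(17-15) = 18
-5*(15+ 17) = -160
10*(-17-17) = -340
sum = -482
Area = |-482|/2 = 241.0000

241.0000 sq units


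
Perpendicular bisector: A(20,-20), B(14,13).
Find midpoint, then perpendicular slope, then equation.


Midpoint = (17, -3.5)
Slope of AB = dy/dx = 33/(-6) = -5.5000
Perp slope = -dx/dy = 6/33 = 0.1818
b = My - (perp slope)*Mx = -3.5 + (-6*17)/33 = -3.5 - 3.0909 = -6.5909

y = 0.1818x - 6.5909


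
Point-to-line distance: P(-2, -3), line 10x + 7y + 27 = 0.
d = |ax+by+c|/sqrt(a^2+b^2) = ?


|10*(-2) + 7*(-3) + 27| = |-14| = 14
sqrt(100 + 49) = sqrt(149) = 12.2066
d = 14/sqrt(149) = 1.1469

1.1469


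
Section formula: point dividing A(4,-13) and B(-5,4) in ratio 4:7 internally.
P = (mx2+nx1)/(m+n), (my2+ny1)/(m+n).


Px = (4*(-5) + 7*4)/11 = 8/11 = 0.7273
Py = (4*4 + 7*(-13))/11 = -75/11 = -6.8182

P = (0.7273, -6.8182)


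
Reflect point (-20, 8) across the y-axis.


Reflection rule for y-axis: (-x, y)
(-20, 8) -> (20, 8)

(20, 8)


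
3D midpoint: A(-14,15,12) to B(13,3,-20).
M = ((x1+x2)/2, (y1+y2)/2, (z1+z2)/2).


Mx = (-14+13)/2 = -0.5000
My = (15+3)/2 = 9.0000
Mz = (12- 20)/2 = -4.0000

M = (-0.5000, 9.0000, -4.0000)


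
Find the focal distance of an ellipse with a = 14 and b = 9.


c^2 = 14^2 - 9^2 = 196 - 81 = 115
c = sqrt(115) = 10.7238

c = 10.7238


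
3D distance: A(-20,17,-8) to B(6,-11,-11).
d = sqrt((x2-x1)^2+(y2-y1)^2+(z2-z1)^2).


dx=26, dy=-28, dz=-3
d = sqrt(676+784+9) = sqrt(1469) = 38.3275

38.3275


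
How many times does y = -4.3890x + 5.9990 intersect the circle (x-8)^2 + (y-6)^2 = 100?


Substitute y = -4.3890x + 5.9990: (x-8)^2 + (-4.3890x+5.9990-6)^2 = 100
Expand to Ax^2 + Bx + C = 0, where b-k = -0.001
A = 1+m^2 = 20.263321
B = 2(m(b-k) - h) = 2(-4.3890*(-0.001) - 8) = -15.991222
C = h^2 + (b-k)^2 - r^2 = 64 + 0.000001 - 100 = -35.999999
disc = B^2-4AC = 255.7192 + 2917.9181 = 3173.6373
disc > 0

2 intersection points


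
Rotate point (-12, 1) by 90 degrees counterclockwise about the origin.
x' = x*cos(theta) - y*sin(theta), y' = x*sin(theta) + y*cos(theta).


cos(90) = 0, sin(90) = 1
x' = -12*0 - 1*1 = -1
y' = -12*1 + 1*0 = -12

(-1, -12)


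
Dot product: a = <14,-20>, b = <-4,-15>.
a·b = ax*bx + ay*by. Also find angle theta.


a·b = 14*(-4) - 20*(-15) = -56 + 300 = 244
|a| = sqrt(196+400) = 24.4131
|b| = sqrt(16+225) = 15.5242
cos(theta) = 244/(sqrt(596)*sqrt(241)) = 244/sqrt(143636) = 0.643811
theta = arccos(244/sqrt(143636)) = 49.9234 degrees

a·b = 244, theta = 49.9234 deg


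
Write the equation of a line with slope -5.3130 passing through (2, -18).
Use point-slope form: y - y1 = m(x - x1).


y + 18 = -5.3130(x - 2)
y = -5.3130x - 18 + 5.3130*2
y = -5.3130x - 7.3740

y = -5.3130x - 7.3740


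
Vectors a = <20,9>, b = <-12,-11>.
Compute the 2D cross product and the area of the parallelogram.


cross = 20*(-11) - 9*(-12) = -220 + 108 = -112
Parallelogram area = |-112| = 112

cross = -112, parallelogram area = 112


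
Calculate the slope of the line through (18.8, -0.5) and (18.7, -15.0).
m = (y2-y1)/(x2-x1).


dy = -15.0 + 0.5 = -14.5
dx = 18.7 - 18.8 = -0.1
m = -14.5/(-0.1) = 145.0000

m = 145.0000


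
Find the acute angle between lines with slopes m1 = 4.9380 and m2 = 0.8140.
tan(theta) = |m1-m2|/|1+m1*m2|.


m1-m2 = 4.124
1+m1*m2 = 5.019532
tan(theta) = |4.124/5.019532| = 0.821591
theta = arctan(|4.124/5.019532|) = 39.4062 degrees (acute angle)

39.4062 degrees


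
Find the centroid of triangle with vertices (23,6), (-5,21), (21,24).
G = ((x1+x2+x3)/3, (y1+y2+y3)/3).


Gx = (23- 5+21)/3 = 39/3 = 13.0000
Gy = (6+21+24)/3 = 51/3 = 17.0000

G = (13.0000, 17.0000)


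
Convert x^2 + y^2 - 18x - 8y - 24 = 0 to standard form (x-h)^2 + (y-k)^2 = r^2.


h = -D/2 = 18/2 = 9
k = -E/2 = 8/2 = 4
r^2 = h^2 + k^2 - F = 81 + 16 + 24 = 121
r = 11

Center (9, 4), radius = 11


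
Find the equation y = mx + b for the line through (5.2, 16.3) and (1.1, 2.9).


m = (-13.4)/(-4.1) = 3.2683
b = y1 - m*x1 = 16.3 - (-13.4*5.2)/(-4.1) = 16.3 - 16.9951 = -0.6951

y = 3.2683x - 0.6951


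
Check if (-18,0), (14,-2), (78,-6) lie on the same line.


-18*(-2+ 6) + 14*(-6-0) + 78*(0+ 2)
= -72 - 84 + 156 = 0

Yes, collinear (determinant = 0)


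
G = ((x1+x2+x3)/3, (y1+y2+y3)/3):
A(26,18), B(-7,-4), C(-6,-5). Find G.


Gx = (26- 7- 6)/3 = 13/3 = 4.3333
Gy = (18- 4- 5)/3 = 9/3 = 3.0000

G = (4.3333, 3.0000)


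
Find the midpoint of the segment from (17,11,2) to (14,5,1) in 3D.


Mx = (17+14)/2 = 15.5000
My = (11+5)/2 = 8.0000
Mz = (2+1)/2 = 1.5000

M = (15.5000, 8.0000, 1.5000)


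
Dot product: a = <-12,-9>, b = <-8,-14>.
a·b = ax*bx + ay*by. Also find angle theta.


a·b = -12*(-8) - 9*(-14) = 96 + 126 = 222
|a| = sqrt(144+81) = 15.0000
|b| = sqrt(64+196) = 16.1245
cos(theta) = 222/(sqrt(225)*sqrt(260)) = 222/sqrt(58500) = 0.917857
theta = arccos(222/sqrt(58500)) = 23.3852 degrees

a·b = 222, theta = 23.3852 deg


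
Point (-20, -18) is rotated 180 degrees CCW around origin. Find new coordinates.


cos(180) = -1, sin(180) = 0
x' = -20*(-1) + 18*0 = 20
y' = -20*0 - 18*(-1) = 18

(20, 18)


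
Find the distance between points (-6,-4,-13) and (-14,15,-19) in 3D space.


dx=-8, dy=19, dz=-6
d = sqrt(64+361+36) = sqrt(461) = 21.4709

21.4709


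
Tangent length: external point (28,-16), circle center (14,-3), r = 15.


d = sqrt((28-14)^2 + (-16+ 3)^2) = sqrt(196+169) = 19.1050
L = sqrt(365.0000 - 225) = sqrt(140.0000) = 11.8322

11.8322


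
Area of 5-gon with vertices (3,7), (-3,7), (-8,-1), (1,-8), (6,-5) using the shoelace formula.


sum(xi*y_{i+1}) = 3*7 - 3*(-1) - 8*(-8) + 1*(-5) + 6*7 = 125
sum(yi*x_{i+1}) = 7*(-3) + 7*(-8) - 1*1 - 8*6 - 5*3 = -141
Area = |125 + 141|/2 = 266/2 = 133.0000

133.0000 sq units


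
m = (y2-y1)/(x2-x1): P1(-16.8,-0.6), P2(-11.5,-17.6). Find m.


dy = -17.6 + 0.6 = -17.0
dx = -11.5 + 16.8 = 5.3
m = -17.0/5.3 = -3.2075

m = -3.2075


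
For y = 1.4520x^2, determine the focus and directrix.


a = 1.4520
1/(4a) = 0.1722
Focus = (0, 0.1722)
Directrix: y = -0.1722

Focus = (0, 0.1722), Directrix: y = -0.1722


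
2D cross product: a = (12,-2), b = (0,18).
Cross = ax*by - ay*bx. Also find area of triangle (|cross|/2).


cross = 12*18 + 2*0 = 216 - 0 = 216
Triangle area = |216|/2 = 216/2 = 108.0000

cross = 216, triangle area = 108.0000


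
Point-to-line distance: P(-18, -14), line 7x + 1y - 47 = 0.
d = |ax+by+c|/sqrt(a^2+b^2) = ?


|7*(-18) + 1*(-14) - 47| = |-187| = 187
sqrt(49 + 1) = sqrt(50) = 7.0711
d = 187/sqrt(50) = 26.4458

26.4458


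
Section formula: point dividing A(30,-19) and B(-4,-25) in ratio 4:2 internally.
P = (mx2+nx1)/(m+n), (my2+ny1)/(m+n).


Px = (4*(-4) + 2*30)/6 = 44/6 = 7.3333
Py = (4*(-25) + 2*(-19))/6 = -138/6 = -23.0000

P = (7.3333, -23.0000)


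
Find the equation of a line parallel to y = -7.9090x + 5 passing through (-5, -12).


Parallel lines have equal slopes.
m2 = -7.9090
b2 = -12 + 7.9090*(-5) = -51.5450

y = -7.9090x - 51.5450


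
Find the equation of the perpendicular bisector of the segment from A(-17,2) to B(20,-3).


Midpoint = (1.5, -0.5)
Slope of AB = dy/dx = -5/37 = -0.1351
Perp slope = -dx/dy = 37/5 = 7.4000
b = My - (perp slope)*Mx = -0.5 + (37*1.5)/(-5) = -0.5 - 11.1000 = -11.6000

y = 7.4000x - 11.6000


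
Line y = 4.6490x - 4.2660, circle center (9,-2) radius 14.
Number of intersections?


Substitute y = 4.6490x - 4.2660: (x-9)^2 + (4.6490x- 4.2660+ 2)^2 = 196
Expand to Ax^2 + Bx + C = 0, where b-k = -2.266
A = 1+m^2 = 22.613201
B = 2(m(b-k) - h) = 2(4.6490*(-2.266) - 9) = -39.069268
C = h^2 + (b-k)^2 - r^2 = 81 + 5.134756 - 196 = -109.865244
disc = B^2-4AC = 1526.4077 + 9937.6194 = 11464.0271
disc > 0

2 intersection points


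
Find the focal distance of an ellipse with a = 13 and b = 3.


c^2 = 13^2 - 3^2 = 169 - 9 = 160
c = sqrt(160) = 12.6491

c = 12.6491


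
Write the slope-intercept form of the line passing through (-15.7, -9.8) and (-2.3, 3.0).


m = (12.8)/(13.4) = 0.9552
b = y1 - m*x1 = -9.8 - (12.8*(-15.7))/(13.4) = -9.8 + 14.9970 = 5.1970

y = 0.9552x + 5.1970


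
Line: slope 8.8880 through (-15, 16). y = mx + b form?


y - 16 = 8.8880(x + 15)
y = 8.8880x + 16 - 8.8880*(-15)
y = 8.8880x + 149.3200

y = 8.8880x + 149.3200


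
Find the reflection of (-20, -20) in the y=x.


Reflection rule for y=x: (y, x)
(-20, -20) -> (-20, -20)

(-20, -20)


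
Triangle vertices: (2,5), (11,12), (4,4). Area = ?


2*(12-4) = 16
11*(4-5) = -11
4*(5-12) = -28
sum = -23
Area = |-23|/2 = 11.5000

11.5000 sq units


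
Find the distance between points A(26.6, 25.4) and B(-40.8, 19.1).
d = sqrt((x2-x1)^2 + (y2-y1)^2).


dx = -40.8 - 26.6 = -67.4
dy = 19.1 - 25.4 = -6.3
d = sqrt(4542.76 + 39.69) = sqrt(4582.45) = 67.6938

67.6938


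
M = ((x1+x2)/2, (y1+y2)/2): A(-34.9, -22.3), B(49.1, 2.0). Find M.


Mx = (-34.9 + 49.1)/2 = 14.2/2 = 7.1000
My = (-22.3 + 2.0)/2 = -20.3/2 = -10.1500

(7.1000, -10.1500)


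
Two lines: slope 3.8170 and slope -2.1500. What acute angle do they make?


m1-m2 = 5.967
1+m1*m2 = -7.20655
tan(theta) = |5.967/(-7.20655)| = 0.827997
theta = arctan(|5.967/(-7.20655)|) = 39.6246 degrees (acute angle)

39.6246 degrees


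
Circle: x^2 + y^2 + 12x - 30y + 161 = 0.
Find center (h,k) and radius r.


h = -D/2 = -12/2 = -6
k = -E/2 = 30/2 = 15
r^2 = h^2 + k^2 - F = 36 + 225 - 161 = 100
r = 10

Center (-6, 15), radius = 10


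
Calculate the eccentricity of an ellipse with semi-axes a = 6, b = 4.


c = sqrt(36-16) = sqrt(20) = 4.4721
e = c/a = sqrt(20)/6 = 0.7454

e = 0.7454


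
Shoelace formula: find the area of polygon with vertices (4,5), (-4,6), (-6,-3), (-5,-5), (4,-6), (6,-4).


sum(xi*y_{i+1}) = 4*6 - 4*(-3) - 6*(-5) - 5*(-6) + 4*(-4) + 6*5 = 110
sum(yi*x_{i+1}) = 5*(-4) + 6*(-6) - 3*(-5) - 5*4 - 6*6 - 4*4 = -113
Area = |110 + 113|/2 = 223/2 = 111.5000

111.5000 sq units


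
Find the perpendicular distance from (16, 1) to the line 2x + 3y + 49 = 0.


|2*16 + 3*1 + 49| = |84| = 84
sqrt(4 + 9) = sqrt(13) = 3.6056
d = 84/sqrt(13) = 23.2974

23.2974


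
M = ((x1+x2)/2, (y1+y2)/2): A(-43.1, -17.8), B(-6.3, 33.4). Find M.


Mx = (-43.1 - 6.3)/2 = -49.4/2 = -24.7000
My = (-17.8 + 33.4)/2 = 15.6/2 = 7.8000

(-24.7000, 7.8000)


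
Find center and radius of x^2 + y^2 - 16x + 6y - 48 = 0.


h = -D/2 = 16/2 = 8
k = -E/2 = -6/2 = -3
r^2 = h^2 + k^2 - F = 64 + 9 + 48 = 121
r = 11

Center (8, -3), radius = 11


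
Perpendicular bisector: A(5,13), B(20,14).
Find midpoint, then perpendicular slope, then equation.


Midpoint = (12.5, 13.5)
Slope of AB = dy/dx = 1/15 = 0.0667
Perp slope = -dx/dy = -15/1 = -15.0000
b = My - (perp slope)*Mx = 13.5 + (15*12.5)/1 = 13.5 + 187.5000 = 201.0000

y = -15.0000x + 201.0000


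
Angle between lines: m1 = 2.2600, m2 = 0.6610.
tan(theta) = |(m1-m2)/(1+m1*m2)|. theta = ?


m1-m2 = 1.599
1+m1*m2 = 2.49386
tan(theta) = |1.599/2.49386| = 0.641175
theta = arctan(|1.599/2.49386|) = 32.6670 degrees (acute angle)

32.6670 degrees


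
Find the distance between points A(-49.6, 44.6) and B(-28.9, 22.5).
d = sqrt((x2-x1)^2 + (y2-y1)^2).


dx = -28.9 + 49.6 = 20.7
dy = 22.5 - 44.6 = -22.1
d = sqrt(428.49 + 488.41) = sqrt(916.9) = 30.2804

30.2804


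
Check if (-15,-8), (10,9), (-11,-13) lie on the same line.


-15*(9+ 13) + 10*(-13+ 8) - 11*(-8-9)
= -330 - 50 + 187 = -193

No, not collinear (determinant = -193)


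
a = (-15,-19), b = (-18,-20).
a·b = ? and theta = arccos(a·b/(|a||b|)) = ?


a·b = -15*(-18) - 19*(-20) = 270 + 380 = 650
|a| = sqrt(225+361) = 24.2074
|b| = sqrt(324+400) = 26.9072
cos(theta) = 650/(sqrt(586)*sqrt(724)) = 650/sqrt(424264) = 0.997919
theta = arccos(650/sqrt(424264)) = 3.6970 degrees

a·b = 650, theta = 3.6970 deg


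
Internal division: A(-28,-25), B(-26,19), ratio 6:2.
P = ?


Px = (6*(-26) + 2*(-28))/8 = -212/8 = -26.5000
Py = (6*19 + 2*(-25))/8 = 64/8 = 8.0000

P = (-26.5000, 8.0000)


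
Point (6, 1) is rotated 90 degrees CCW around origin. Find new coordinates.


cos(90) = 0, sin(90) = 1
x' = 6*0 - 1*1 = -1
y' = 6*1 + 1*0 = 6

(-1, 6)


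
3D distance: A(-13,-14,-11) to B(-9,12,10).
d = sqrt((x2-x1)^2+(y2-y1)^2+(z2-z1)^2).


dx=4, dy=26, dz=21
d = sqrt(16+676+441) = sqrt(1133) = 33.6601

33.6601


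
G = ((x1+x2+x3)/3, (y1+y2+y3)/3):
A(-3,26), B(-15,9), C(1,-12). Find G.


Gx = (-3- 15+1)/3 = -17/3 = -5.6667
Gy = (26+9- 12)/3 = 23/3 = 7.6667

G = (-5.6667, 7.6667)


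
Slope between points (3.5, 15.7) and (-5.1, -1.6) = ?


dy = -1.6 - 15.7 = -17.3
dx = -5.1 - 3.5 = -8.6
m = -17.3/(-8.6) = 2.0116

m = 2.0116


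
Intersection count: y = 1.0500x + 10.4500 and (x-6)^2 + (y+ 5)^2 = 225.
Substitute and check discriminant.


Substitute y = 1.0500x + 10.4500: (x-6)^2 + (1.0500x+10.4500+ 5)^2 = 225
Expand to Ax^2 + Bx + C = 0, where b-k = 15.45
A = 1+m^2 = 2.1025
B = 2(m(b-k) - h) = 2(1.0500*15.45 - 6) = 20.445
C = h^2 + (b-k)^2 - r^2 = 36 + 238.7025 - 225 = 49.7025
disc = B^2-4AC = 417.9980 - 417.9980 = 0
disc = 0

1 intersection point (tangent)


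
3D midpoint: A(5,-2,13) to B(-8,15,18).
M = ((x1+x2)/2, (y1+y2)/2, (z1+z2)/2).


Mx = (5- 8)/2 = -1.5000
My = (-2+15)/2 = 6.5000
Mz = (13+18)/2 = 15.5000

M = (-1.5000, 6.5000, 15.5000)


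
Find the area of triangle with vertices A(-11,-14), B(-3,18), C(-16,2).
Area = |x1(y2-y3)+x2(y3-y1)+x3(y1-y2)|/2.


-11*(18-2) = -176
-3*(2+ 14) = -48
-16*(-14-18) = 512
sum = 288
Area = |288|/2 = 144.0000

144.0000 sq units


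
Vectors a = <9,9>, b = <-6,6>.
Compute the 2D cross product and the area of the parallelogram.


cross = 9*6 - 9*(-6) = 54 + 54 = 108
Parallelogram area = |108| = 108

cross = 108, parallelogram area = 108


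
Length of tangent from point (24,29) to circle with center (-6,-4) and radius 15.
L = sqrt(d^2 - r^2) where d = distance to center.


d = sqrt((24+ 6)^2 + (29+ 4)^2) = sqrt(900+1089) = 44.5982
L = sqrt(1989.0000 - 225) = sqrt(1764.0000) = 42.0000

42.0000


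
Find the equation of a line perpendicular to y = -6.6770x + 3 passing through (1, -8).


Perpendicular slope = -1/m1 = -1/(-6.6770) = 0.1498
b2 = y0 - m2*x0 = -8 + 1/(-6.6770) = -8 - 0.1498 = -8.1498

y = 0.1498x - 8.1498


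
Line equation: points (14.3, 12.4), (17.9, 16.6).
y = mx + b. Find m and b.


m = (4.2)/(3.6) = 1.1667
b = y1 - m*x1 = 12.4 - (4.2*14.3)/(3.6) = 12.4 - 16.6833 = -4.2833

y = 1.1667x - 4.2833


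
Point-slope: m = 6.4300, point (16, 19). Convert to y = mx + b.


y - 19 = 6.4300(x - 16)
y = 6.4300x + 19 - 6.4300*16
y = 6.4300x - 83.8800

y = 6.4300x - 83.8800


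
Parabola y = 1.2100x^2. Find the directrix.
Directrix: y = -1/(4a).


a = 1.2100
1/(4a) = 0.2066
directrix: y = -0.2066 = -0.2066

y = -0.2066


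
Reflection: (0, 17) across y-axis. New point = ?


Reflection rule for y-axis: (-x, y)
(0, 17) -> (0, 17)

(0, 17)


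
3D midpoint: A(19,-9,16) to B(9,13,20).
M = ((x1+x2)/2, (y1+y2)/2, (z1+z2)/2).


Mx = (19+9)/2 = 14.0000
My = (-9+13)/2 = 2.0000
Mz = (16+20)/2 = 18.0000

M = (14.0000, 2.0000, 18.0000)


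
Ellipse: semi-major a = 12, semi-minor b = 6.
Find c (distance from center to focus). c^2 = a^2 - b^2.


c^2 = 12^2 - 6^2 = 144 - 36 = 108
c = sqrt(108) = 10.3923

c = 10.3923


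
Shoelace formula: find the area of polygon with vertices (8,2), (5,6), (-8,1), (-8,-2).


sum(xi*y_{i+1}) = 8*6 + 5*1 - 8*(-2) - 8*2 = 53
sum(yi*x_{i+1}) = 2*5 + 6*(-8) + 1*(-8) - 2*8 = -62
Area = |53 + 62|/2 = 115/2 = 57.5000

57.5000 sq units


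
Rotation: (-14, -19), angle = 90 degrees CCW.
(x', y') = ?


cos(90) = 0, sin(90) = 1
x' = -14*0 + 19*1 = 19
y' = -14*1 - 19*0 = -14

(19, -14)


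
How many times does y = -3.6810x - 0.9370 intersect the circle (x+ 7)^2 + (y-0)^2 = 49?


Substitute y = -3.6810x - 0.9370: (x+ 7)^2 + (-3.6810x- 0.9370-0)^2 = 49
Expand to Ax^2 + Bx + C = 0, where b-k = -0.937
A = 1+m^2 = 14.549761
B = 2(m(b-k) - h) = 2(-3.6810*(-0.937) + 7) = 20.898194
C = h^2 + (b-k)^2 - r^2 = 49 + 0.877969 - 49 = 0.877969
disc = B^2-4AC = 436.7345 - 51.0970 = 385.6375
disc > 0

2 intersection points


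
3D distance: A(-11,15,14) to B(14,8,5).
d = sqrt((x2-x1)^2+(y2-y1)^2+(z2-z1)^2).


dx=25, dy=-7, dz=-9
d = sqrt(625+49+81) = sqrt(755) = 27.4773

27.4773


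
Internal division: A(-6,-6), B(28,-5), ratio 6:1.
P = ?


Px = (6*28 + 1*(-6))/7 = 162/7 = 23.1429
Py = (6*(-5) + 1*(-6))/7 = -36/7 = -5.1429

P = (23.1429, -5.1429)


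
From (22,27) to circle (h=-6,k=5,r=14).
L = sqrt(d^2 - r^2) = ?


d = sqrt((22+ 6)^2 + (27-5)^2) = sqrt(784+484) = 35.6090
L = sqrt(1268.0000 - 196) = sqrt(1072.0000) = 32.7414

32.7414


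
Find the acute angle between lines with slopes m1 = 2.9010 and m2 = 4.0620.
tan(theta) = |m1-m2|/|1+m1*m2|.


m1-m2 = -1.161
1+m1*m2 = 12.783862
tan(theta) = |-1.161/12.783862| = 0.090818
theta = arctan(|-1.161/12.783862|) = 5.1892 degrees (acute angle)

5.1892 degrees


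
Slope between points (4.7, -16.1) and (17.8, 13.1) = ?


dy = 13.1 + 16.1 = 29.2
dx = 17.8 - 4.7 = 13.1
m = 29.2/13.1 = 2.2290

m = 2.2290


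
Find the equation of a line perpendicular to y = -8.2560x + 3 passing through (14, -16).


Perpendicular slope = -1/m1 = -1/(-8.2560) = 0.1211
b2 = y0 - m2*x0 = -16 + 14/(-8.2560) = -16 - 1.6957 = -17.6957

y = 0.1211x - 17.6957


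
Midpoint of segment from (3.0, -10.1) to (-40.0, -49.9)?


Mx = (3.0 - 40.0)/2 = -37.0/2 = -18.5000
My = (-10.1 - 49.9)/2 = -60.0/2 = -30.0000

(-18.5000, -30.0000)


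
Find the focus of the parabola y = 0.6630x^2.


a = 0.6630
4a = 2.6520
focus = (0, 1/2.6520) = (0, 0.3771)

Focus = (0, 0.3771)


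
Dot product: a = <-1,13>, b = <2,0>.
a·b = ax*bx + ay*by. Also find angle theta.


a·b = -1*2 + 13*0 = -2 + 0 = -2
|a| = sqrt(1+169) = 13.0384
|b| = sqrt(4+0) = 2.0000
cos(theta) = -2/(sqrt(170)*sqrt(4)) = -2/sqrt(680) = -0.076696
theta = arccos(-2/sqrt(680)) = 94.3987 degrees

a·b = -2, theta = 94.3987 deg


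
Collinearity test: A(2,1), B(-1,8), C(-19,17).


2*(8-17) - 1*(17-1) - 19*(1-8)
= -18 - 16 + 133 = 99

No, not collinear (determinant = 99)


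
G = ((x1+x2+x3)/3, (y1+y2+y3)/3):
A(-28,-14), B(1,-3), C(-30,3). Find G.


Gx = (-28+1- 30)/3 = -57/3 = -19.0000
Gy = (-14- 3+3)/3 = -14/3 = -4.6667

G = (-19.0000, -4.6667)


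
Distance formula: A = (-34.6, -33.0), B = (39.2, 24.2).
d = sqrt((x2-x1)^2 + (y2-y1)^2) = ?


dx = 39.2 + 34.6 = 73.8
dy = 24.2 + 33.0 = 57.2
d = sqrt(5446.44 + 3271.84) = sqrt(8718.28) = 93.3717

93.3717


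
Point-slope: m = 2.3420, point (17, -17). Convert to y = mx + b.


y + 17 = 2.3420(x - 17)
y = 2.3420x - 17 - 2.3420*17
y = 2.3420x - 56.8140

y = 2.3420x - 56.8140


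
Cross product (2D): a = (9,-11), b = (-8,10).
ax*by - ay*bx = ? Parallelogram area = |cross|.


cross = 9*10 + 11*(-8) = 90 - 88 = 2
Parallelogram area = |2| = 2

cross = 2, parallelogram area = 2


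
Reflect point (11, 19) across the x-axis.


Reflection rule for x-axis: (x, -y)
(11, 19) -> (11, -19)

(11, -19)


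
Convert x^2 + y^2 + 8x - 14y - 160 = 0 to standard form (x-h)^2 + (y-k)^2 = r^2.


h = -D/2 = -8/2 = -4
k = -E/2 = 14/2 = 7
r^2 = h^2 + k^2 - F = 16 + 49 + 160 = 225
r = 15

Center (-4, 7), radius = 15


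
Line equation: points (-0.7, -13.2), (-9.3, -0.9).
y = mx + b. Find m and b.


m = (12.3)/(-8.6) = -1.4302
b = y1 - m*x1 = -13.2 - (12.3*(-0.7))/(-8.6) = -13.2 - 1.0012 = -14.2012

y = -1.4302x - 14.2012


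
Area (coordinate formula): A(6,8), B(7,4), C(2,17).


6*(4-17) = -78
7*(17-8) = 63
2*(8-4) = 8
sum = -7
Area = |-7|/2 = 3.5000

3.5000 sq units


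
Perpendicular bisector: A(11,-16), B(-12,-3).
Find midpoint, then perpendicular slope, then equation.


Midpoint = (-0.5, -9.5)
Slope of AB = dy/dx = 13/(-23) = -0.5652
Perp slope = -dx/dy = 23/13 = 1.7692
b = My - (perp slope)*Mx = -9.5 + (-23*(-0.5))/13 = -9.5 + 0.8846 = -8.6154

y = 1.7692x - 8.6154


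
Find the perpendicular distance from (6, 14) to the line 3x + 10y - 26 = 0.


|3*6 + 10*14 - 26| = |132| = 132
sqrt(9 + 100) = sqrt(109) = 10.4403
d = 132/sqrt(109) = 12.6433

12.6433


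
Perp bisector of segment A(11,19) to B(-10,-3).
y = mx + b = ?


Midpoint = (0.5, 8)
Slope of AB = dy/dx = -22/(-21) = 1.0476
Perp slope = -dx/dy = -21/22 = -0.9545
b = My - (perp slope)*Mx = 8 + (-21*0.5)/(-22) = 8 + 0.4773 = 8.4773

y = -0.9545x + 8.4773


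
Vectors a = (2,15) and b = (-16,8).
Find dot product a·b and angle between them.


a·b = 2*(-16) + 15*8 = -32 + 120 = 88
|a| = sqrt(4+225) = 15.1327
|b| = sqrt(256+64) = 17.8885
cos(theta) = 88/(sqrt(229)*sqrt(320)) = 88/sqrt(73280) = 0.325080
theta = arccos(88/sqrt(73280)) = 71.0296 degrees

a·b = 88, theta = 71.0296 deg


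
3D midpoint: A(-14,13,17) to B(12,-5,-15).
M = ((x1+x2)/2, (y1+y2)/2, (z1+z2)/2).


Mx = (-14+12)/2 = -1.0000
My = (13- 5)/2 = 4.0000
Mz = (17- 15)/2 = 1.0000

M = (-1.0000, 4.0000, 1.0000)


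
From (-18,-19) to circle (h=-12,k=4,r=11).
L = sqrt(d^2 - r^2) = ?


d = sqrt((-18+ 12)^2 + (-19-4)^2) = sqrt(36+529) = 23.7697
L = sqrt(565.0000 - 121) = sqrt(444.0000) = 21.0713

21.0713


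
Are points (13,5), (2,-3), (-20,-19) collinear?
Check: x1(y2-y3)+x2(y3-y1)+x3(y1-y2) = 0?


13*(-3+ 19) + 2*(-19-5) - 20*(5+ 3)
= 208 - 48 - 160 = 0

Yes, collinear (determinant = 0)


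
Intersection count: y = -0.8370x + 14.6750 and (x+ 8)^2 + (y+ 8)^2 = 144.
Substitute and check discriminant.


Substitute y = -0.8370x + 14.6750: (x+ 8)^2 + (-0.8370x+14.6750+ 8)^2 = 144
Expand to Ax^2 + Bx + C = 0, where b-k = 22.675
A = 1+m^2 = 1.700569
B = 2(m(b-k) - h) = 2(-0.8370*22.675 + 8) = -21.95795
C = h^2 + (b-k)^2 - r^2 = 64 + 514.155625 - 144 = 434.155625
disc = B^2-4AC = 482.1516 - 2953.2464 = -2471.0948
disc < 0

0 intersection points


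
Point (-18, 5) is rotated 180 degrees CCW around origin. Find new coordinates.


cos(180) = -1, sin(180) = 0
x' = -18*(-1) - 5*0 = 18
y' = -18*0 + 5*(-1) = -5

(18, -5)


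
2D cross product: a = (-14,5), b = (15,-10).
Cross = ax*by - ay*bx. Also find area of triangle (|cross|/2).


cross = -14*(-10) - 5*15 = 140 - 75 = 65
Triangle area = |65|/2 = 65/2 = 32.5000

cross = 65, triangle area = 32.5000


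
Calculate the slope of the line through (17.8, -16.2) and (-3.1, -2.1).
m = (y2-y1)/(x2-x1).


dy = -2.1 + 16.2 = 14.1
dx = -3.1 - 17.8 = -20.9
m = 14.1/(-20.9) = -0.6746

m = -0.6746


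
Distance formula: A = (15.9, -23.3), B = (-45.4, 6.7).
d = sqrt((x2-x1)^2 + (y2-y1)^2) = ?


dx = -45.4 - 15.9 = -61.3
dy = 6.7 + 23.3 = 30.0
d = sqrt(3757.69 + 900.0) = sqrt(4657.69) = 68.2473

68.2473


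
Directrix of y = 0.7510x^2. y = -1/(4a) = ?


a = 0.7510
1/(4a) = 0.3329
directrix: y = -0.3329 = -0.3329

y = -0.3329


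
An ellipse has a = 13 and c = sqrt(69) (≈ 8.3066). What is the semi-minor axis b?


b^2 = 13^2 - (sqrt(69))^2 = 169 - 69 = 100
b = sqrt(100) = 10

b = 10


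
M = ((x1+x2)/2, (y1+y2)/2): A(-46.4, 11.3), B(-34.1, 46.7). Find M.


Mx = (-46.4 - 34.1)/2 = -80.5/2 = -40.2500
My = (11.3 + 46.7)/2 = 58.0/2 = 29.0000

(-40.2500, 29.0000)


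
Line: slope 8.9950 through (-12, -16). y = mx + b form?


y + 16 = 8.9950(x + 12)
y = 8.9950x - 16 - 8.9950*(-12)
y = 8.9950x + 91.9400

y = 8.9950x + 91.9400


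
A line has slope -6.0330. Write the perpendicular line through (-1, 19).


Perpendicular slope = -1/m1 = -1/(-6.0330) = 0.1658
b2 = y0 - m2*x0 = 19 - 1/(-6.0330) = 19 + 0.1658 = 19.1658

y = 0.1658x + 19.1658


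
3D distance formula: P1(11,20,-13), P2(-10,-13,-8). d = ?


dx=-21, dy=-33, dz=5
d = sqrt(441+1089+25) = sqrt(1555) = 39.4335

39.4335


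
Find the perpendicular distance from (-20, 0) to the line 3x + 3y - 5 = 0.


|3*(-20) + 3*0 - 5| = |-65| = 65
sqrt(9 + 9) = sqrt(18) = 4.2426
d = 65/sqrt(18) = 15.3206

15.3206


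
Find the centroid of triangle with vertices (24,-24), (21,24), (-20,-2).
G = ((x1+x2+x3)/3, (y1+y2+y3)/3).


Gx = (24+21- 20)/3 = 25/3 = 8.3333
Gy = (-24+24- 2)/3 = -2/3 = -0.6667

G = (8.3333, -0.6667)


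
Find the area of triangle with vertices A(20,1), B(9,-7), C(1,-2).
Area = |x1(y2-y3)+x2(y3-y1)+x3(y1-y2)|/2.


20*(-7+ 2) = -100
9*(-2-1) = -27
1*(1+ 7) = 8
sum = -119
Area = |-119|/2 = 59.5000

59.5000 sq units


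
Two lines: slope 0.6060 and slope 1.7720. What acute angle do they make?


m1-m2 = -1.166
1+m1*m2 = 2.073832
tan(theta) = |-1.166/2.073832| = 0.562244
theta = arctan(|-1.166/2.073832|) = 29.3466 degrees (acute angle)

29.3466 degrees


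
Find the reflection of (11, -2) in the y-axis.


Reflection rule for y-axis: (-x, y)
(11, -2) -> (-11, -2)

(-11, -2)


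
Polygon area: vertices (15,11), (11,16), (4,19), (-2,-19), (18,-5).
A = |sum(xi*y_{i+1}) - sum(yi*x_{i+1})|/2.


sum(xi*y_{i+1}) = 15*16 + 11*19 + 4*(-19) - 2*(-5) + 18*11 = 581
sum(yi*x_{i+1}) = 11*11 + 16*4 + 19*(-2) - 19*18 - 5*15 = -270
Area = |581 + 270|/2 = 851/2 = 425.5000

425.5000 sq units


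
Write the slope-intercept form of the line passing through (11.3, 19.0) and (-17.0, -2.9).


m = (-21.9)/(-28.3) = 0.7739
b = y1 - m*x1 = 19.0 - (-21.9*11.3)/(-28.3) = 19.0 - 8.7445 = 10.2555

y = 0.7739x + 10.2555


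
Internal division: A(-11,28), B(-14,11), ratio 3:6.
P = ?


Px = (3*(-14) + 6*(-11))/9 = -108/9 = -12.0000
Py = (3*11 + 6*28)/9 = 201/9 = 22.3333

P = (-12.0000, 22.3333)


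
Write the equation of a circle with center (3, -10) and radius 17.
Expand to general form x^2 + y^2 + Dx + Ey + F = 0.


(x-3)^2 + (y+ 10)^2 = 17^2
D = -2h = -6, E = -2k = 20
F = h^2+k^2-r^2 = 9+100-289 = -180

x^2 + y^2 - 6x + 20y - 180 = 0


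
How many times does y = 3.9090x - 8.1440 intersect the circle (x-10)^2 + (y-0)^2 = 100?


Substitute y = 3.9090x - 8.1440: (x-10)^2 + (3.9090x- 8.1440-0)^2 = 100
Expand to Ax^2 + Bx + C = 0, where b-k = -8.144
A = 1+m^2 = 16.280281
B = 2(m(b-k) - h) = 2(3.9090*(-8.144) - 10) = -83.669792
C = h^2 + (b-k)^2 - r^2 = 100 + 66.324736 - 100 = 66.324736
disc = B^2-4AC = 7000.6341 - 4319.1414 = 2681.4927
disc > 0

2 intersection points


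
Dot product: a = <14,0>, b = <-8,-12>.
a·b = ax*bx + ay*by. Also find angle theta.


a·b = 14*(-8) + 0*(-12) = -112 + 0 = -112
|a| = sqrt(196+0) = 14.0000
|b| = sqrt(64+144) = 14.4222
cos(theta) = -112/(sqrt(196)*sqrt(208)) = -112/sqrt(40768) = -0.554700
theta = arccos(-112/sqrt(40768)) = 123.6901 degrees

a·b = -112, theta = 123.6901 deg


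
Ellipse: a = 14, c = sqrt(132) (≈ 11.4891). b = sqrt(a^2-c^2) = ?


b^2 = 14^2 - (sqrt(132))^2 = 196 - 132 = 64
b = sqrt(64) = 8

b = 8


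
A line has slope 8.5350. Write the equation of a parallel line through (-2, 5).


Parallel lines have equal slopes.
m2 = 8.5350
b2 = 5 - 8.5350*(-2) = 22.0700

y = 8.5350x + 22.0700


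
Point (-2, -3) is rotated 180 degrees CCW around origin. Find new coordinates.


cos(180) = -1, sin(180) = 0
x' = -2*(-1) + 3*0 = 2
y' = -2*0 - 3*(-1) = 3

(2, 3)


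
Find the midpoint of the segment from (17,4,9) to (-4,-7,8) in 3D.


Mx = (17- 4)/2 = 6.5000
My = (4- 7)/2 = -1.5000
Mz = (9+8)/2 = 8.5000

M = (6.5000, -1.5000, 8.5000)


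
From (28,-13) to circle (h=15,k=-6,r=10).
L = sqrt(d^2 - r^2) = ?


d = sqrt((28-15)^2 + (-13+ 6)^2) = sqrt(169+49) = 14.7648
L = sqrt(218.0000 - 100) = sqrt(118.0000) = 10.8628

10.8628


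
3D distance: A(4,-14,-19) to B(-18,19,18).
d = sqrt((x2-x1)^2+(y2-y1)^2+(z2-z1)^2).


dx=-22, dy=33, dz=37
d = sqrt(484+1089+1369) = sqrt(2942) = 54.2402

54.2402


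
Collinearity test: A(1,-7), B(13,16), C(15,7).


1*(16-7) + 13*(7+ 7) + 15*(-7-16)
= 9 + 182 - 345 = -154

No, not collinear (determinant = -154)


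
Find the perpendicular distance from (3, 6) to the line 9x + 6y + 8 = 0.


|9*3 + 6*6 + 8| = |71| = 71
sqrt(81 + 36) = sqrt(117) = 10.8167
d = 71/sqrt(117) = 6.5640

6.5640


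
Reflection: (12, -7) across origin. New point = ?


Reflection rule for origin: (-x, -y)
(12, -7) -> (-12, 7)

(-12, 7)


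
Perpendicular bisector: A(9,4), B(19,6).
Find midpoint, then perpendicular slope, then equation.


Midpoint = (14, 5)
Slope of AB = dy/dx = 2/10 = 0.2000
Perp slope = -dx/dy = -10/2 = -5.0000
b = My - (perp slope)*Mx = 5 + (10*14)/2 = 5 + 70.0000 = 75.0000

y = -5.0000x + 75.0000


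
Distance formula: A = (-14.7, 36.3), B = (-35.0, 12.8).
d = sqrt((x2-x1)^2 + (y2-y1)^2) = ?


dx = -35.0 + 14.7 = -20.3
dy = 12.8 - 36.3 = -23.5
d = sqrt(412.09 + 552.25) = sqrt(964.34) = 31.0538

31.0538


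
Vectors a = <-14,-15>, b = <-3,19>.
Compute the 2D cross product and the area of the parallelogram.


cross = -14*19 + 15*(-3) = -266 - 45 = -311
Parallelogram area = |-311| = 311

cross = -311, parallelogram area = 311


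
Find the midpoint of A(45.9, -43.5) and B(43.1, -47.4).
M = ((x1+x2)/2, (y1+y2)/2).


Mx = (45.9 + 43.1)/2 = 89.0/2 = 44.5000
My = (-43.5 - 47.4)/2 = -90.9/2 = -45.4500

(44.5000, -45.4500)


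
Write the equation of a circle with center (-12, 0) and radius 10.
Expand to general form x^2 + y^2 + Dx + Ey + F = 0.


(x+ 12)^2 + (y-0)^2 = 10^2
D = -2h = 24, E = -2k = 0
F = h^2+k^2-r^2 = 144+0-100 = 44

x^2 + y^2 + 24x + 44 = 0


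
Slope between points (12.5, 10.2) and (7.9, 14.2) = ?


dy = 14.2 - 10.2 = 4.0
dx = 7.9 - 12.5 = -4.6
m = 4.0/(-4.6) = -0.8696

m = -0.8696


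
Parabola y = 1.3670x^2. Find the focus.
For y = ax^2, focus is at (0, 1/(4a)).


a = 1.3670
4a = 5.4680
focus = (0, 1/5.4680) = (0, 0.1829)

Focus = (0, 0.1829)


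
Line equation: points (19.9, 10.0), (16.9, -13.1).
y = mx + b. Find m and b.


m = (-23.1)/(-3.0) = 7.7000
b = y1 - m*x1 = 10.0 - (-23.1*19.9)/(-3.0) = 10.0 - 153.2300 = -143.2300

y = 7.7000x - 143.2300


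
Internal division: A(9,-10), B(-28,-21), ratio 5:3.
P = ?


Px = (5*(-28) + 3*9)/8 = -113/8 = -14.1250
Py = (5*(-21) + 3*(-10))/8 = -135/8 = -16.8750

P = (-14.1250, -16.8750)


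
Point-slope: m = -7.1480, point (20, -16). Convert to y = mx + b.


y + 16 = -7.1480(x - 20)
y = -7.1480x - 16 + 7.1480*20
y = -7.1480x + 126.9600

y = -7.1480x + 126.9600


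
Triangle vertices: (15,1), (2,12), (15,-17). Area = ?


15*(12+ 17) = 435
2*(-17-1) = -36
15*(1-12) = -165
sum = 234
Area = |234|/2 = 117.0000

117.0000 sq units


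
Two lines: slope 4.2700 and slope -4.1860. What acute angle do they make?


m1-m2 = 8.456
1+m1*m2 = -16.87422
tan(theta) = |8.456/(-16.87422)| = 0.501119
theta = arctan(|8.456/(-16.87422)|) = 26.6163 degrees (acute angle)

26.6163 degrees


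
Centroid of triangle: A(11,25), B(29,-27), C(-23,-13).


Gx = (11+29- 23)/3 = 17/3 = 5.6667
Gy = (25- 27- 13)/3 = -15/3 = -5.0000

G = (5.6667, -5.0000)


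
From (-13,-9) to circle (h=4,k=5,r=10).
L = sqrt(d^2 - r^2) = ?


d = sqrt((-13-4)^2 + (-9-5)^2) = sqrt(289+196) = 22.0227
L = sqrt(485.0000 - 100) = sqrt(385.0000) = 19.6214

19.6214


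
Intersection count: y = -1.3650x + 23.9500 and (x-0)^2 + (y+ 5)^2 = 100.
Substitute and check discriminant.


Substitute y = -1.3650x + 23.9500: (x-0)^2 + (-1.3650x+23.9500+ 5)^2 = 100
Expand to Ax^2 + Bx + C = 0, where b-k = 28.95
A = 1+m^2 = 2.863225
B = 2(m(b-k) - h) = 2(-1.3650*28.95 - 0) = -79.0335
C = h^2 + (b-k)^2 - r^2 = 0 + 838.1025 - 100 = 738.1025
disc = B^2-4AC = 6246.2941 - 8453.4141 = -2207.1200
disc < 0

0 intersection points
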